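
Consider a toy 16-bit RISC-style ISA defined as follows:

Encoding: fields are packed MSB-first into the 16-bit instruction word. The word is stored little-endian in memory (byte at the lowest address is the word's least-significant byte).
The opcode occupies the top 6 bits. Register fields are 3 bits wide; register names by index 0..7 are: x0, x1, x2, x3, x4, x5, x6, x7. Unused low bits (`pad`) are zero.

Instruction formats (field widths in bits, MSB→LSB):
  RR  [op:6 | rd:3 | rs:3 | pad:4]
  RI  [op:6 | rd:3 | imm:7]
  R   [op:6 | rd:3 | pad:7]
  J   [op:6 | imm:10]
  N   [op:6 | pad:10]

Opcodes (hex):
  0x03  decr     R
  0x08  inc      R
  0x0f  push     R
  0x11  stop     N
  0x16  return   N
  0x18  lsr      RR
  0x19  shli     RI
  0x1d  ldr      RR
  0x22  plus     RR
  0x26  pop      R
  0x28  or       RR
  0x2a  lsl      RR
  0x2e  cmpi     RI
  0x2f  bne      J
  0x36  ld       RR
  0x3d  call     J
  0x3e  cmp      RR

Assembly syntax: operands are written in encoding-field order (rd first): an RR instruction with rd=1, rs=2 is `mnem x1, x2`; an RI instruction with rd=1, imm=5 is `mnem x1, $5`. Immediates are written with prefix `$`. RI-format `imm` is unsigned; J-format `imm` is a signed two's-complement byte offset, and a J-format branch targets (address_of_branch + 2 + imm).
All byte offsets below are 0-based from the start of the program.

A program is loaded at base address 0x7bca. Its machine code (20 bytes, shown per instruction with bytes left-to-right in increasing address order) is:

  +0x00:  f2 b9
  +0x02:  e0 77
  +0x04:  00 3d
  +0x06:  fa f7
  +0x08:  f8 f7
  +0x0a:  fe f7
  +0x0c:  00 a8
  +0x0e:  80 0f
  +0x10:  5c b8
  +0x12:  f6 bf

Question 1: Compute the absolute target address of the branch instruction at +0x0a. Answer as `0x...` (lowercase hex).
0x7bd4

off 0x0a: read fe f7 as little → 0xf7fe
  top 6b → 0x3d → call [J]
  imm: (w>>0)&0x3ff=0x3fe (s10→-2) → $-2
  target = base 0x7bca + off 0x0a + 2 + imm -2 = 0x7bd4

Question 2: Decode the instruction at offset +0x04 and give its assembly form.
push x2

+0x04: 00 3d ⇒ word 0x3d00 (little)
  top 6b → 0xf → push [R]
  [9:7] rd=2 = x2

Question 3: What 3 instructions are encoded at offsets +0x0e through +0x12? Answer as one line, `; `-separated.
[0e] 80 0f → 0x0f80
  op=0x0f80>>10=0x3 ⇒ decr (R)
  rd@[9:7]=0x7 ⇒ x7
[10] 5c b8 → 0xb85c
  op=0xb85c>>10=0x2e ⇒ cmpi (RI)
  rd@[9:7]=0x0 ⇒ x0
  imm@[6:0]=0x5c ⇒ $92
[12] f6 bf → 0xbff6
  op=0xbff6>>10=0x2f ⇒ bne (J)
  imm@[9:0]=0x3f6 (s10→-10) ⇒ $-10

decr x7; cmpi x0, $92; bne $-10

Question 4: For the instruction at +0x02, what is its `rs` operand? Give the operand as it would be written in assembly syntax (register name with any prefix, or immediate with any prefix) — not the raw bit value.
+0x02: e0 77 ⇒ word 0x77e0 (little)
  op=0x77e0>>10=0x1d ⇒ ldr (RR)
  rd@[9:7]=0x7 ⇒ x7
  rs@[6:4]=0x6 ⇒ x6

x6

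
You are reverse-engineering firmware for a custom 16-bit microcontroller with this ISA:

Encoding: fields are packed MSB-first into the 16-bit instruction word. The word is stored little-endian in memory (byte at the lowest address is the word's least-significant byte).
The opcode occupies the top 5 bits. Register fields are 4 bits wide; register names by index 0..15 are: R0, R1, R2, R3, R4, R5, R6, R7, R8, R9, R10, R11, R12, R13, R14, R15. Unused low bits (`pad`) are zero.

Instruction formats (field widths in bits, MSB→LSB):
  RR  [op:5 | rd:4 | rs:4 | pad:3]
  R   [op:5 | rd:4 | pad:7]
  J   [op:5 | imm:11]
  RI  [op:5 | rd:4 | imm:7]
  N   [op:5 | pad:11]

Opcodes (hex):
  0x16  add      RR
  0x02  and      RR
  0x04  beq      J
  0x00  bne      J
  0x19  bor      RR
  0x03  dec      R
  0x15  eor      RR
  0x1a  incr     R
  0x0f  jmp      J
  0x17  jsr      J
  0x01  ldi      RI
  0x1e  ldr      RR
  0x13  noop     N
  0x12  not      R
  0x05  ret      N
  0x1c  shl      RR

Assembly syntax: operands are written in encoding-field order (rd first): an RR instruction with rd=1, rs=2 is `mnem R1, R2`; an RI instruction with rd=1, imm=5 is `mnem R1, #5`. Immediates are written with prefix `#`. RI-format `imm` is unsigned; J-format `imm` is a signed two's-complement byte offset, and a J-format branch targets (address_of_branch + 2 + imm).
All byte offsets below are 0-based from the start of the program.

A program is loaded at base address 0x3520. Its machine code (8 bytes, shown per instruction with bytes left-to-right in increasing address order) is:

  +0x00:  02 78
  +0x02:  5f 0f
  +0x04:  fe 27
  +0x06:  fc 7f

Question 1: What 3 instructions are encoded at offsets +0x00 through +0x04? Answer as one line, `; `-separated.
[00] 02 78 → 0x7802
  top 5b → 0xf → jmp [J]
  imm@[10:0]=0x2 ⇒ #2
[02] 5f 0f → 0x0f5f
  top 5b → 0x1 → ldi [RI]
  rd@[10:7]=0xe ⇒ R14
  imm@[6:0]=0x5f ⇒ #95
[04] fe 27 → 0x27fe
  top 5b → 0x4 → beq [J]
  imm@[10:0]=0x7fe (s11→-2) ⇒ #-2

jmp #2; ldi R14, #95; beq #-2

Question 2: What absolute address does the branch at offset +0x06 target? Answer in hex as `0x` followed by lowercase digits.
0x3524

+0x06: fc 7f ⇒ word 0x7ffc (little)
  op=0x7ffc>>11=0xf ⇒ jmp (J)
  [10:0] imm=2044 (s11→-4) = #-4
  target = base 0x3520 + off 0x06 + 2 + imm -4 = 0x3524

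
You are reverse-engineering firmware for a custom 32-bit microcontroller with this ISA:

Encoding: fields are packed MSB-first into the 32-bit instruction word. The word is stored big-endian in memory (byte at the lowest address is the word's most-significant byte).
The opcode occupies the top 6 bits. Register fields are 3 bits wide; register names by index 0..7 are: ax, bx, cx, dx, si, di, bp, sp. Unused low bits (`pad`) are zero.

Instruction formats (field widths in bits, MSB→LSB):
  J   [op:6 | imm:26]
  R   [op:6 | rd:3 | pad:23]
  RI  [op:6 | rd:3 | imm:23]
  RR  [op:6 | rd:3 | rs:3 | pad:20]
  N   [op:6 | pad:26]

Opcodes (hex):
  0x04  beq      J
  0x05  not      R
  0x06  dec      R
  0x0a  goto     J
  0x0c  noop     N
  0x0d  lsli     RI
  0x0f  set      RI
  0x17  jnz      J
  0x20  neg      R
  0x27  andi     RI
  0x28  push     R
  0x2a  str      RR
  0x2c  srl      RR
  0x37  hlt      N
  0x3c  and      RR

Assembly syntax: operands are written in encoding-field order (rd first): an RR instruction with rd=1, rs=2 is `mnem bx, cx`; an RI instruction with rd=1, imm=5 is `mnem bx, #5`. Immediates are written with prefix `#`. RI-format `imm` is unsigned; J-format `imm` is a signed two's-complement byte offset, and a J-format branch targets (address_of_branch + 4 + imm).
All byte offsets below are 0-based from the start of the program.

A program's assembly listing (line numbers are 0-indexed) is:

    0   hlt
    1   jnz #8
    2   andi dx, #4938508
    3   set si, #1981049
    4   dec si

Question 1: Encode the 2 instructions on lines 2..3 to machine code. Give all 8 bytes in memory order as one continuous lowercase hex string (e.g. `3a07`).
2. andi fields op=0x27:6|rd=3:3|imm=4938508:23 → word 9dcb5b0ch → 9d cb 5b 0c
3. set fields op=0xf:6|rd=4:3|imm=1981049:23 → word 3e1e3a79h → 3e 1e 3a 79

9dcb5b0c3e1e3a79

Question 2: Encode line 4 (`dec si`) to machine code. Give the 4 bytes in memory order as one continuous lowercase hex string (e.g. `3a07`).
L4: dec op=0x6:6|rd=4:3|pad=0:23 ⇒ 0x1a000000 ⇒ big 1a 00 00 00

1a000000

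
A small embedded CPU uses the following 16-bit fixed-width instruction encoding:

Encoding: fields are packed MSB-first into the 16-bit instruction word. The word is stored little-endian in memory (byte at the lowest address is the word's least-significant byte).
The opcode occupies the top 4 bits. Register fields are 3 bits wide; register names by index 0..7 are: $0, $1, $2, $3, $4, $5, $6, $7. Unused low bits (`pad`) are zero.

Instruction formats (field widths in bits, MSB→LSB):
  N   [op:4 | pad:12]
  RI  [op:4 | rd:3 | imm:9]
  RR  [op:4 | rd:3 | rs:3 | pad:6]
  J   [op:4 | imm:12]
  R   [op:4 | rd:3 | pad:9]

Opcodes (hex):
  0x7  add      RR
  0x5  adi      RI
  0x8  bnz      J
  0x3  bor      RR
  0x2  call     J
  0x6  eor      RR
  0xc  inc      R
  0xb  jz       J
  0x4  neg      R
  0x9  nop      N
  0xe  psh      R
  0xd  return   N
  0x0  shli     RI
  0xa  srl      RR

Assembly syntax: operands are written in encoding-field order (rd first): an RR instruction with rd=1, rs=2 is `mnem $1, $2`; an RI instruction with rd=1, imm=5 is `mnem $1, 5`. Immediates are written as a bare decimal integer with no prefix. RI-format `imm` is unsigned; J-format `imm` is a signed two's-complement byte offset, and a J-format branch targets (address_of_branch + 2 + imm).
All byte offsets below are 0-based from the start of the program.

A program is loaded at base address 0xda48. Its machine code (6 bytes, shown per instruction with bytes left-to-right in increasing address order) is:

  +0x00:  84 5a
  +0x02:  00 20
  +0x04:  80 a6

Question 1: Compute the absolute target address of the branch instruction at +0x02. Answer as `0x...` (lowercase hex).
0xda4c

+0x02: 00 20 ⇒ word 0x2000 (little)
  opcode bits[15:12]=0x2: call/J
  imm@[11:0]=0x0 ⇒ 0
  target = base 0xda48 + off 0x02 + 2 + imm 0 = 0xda4c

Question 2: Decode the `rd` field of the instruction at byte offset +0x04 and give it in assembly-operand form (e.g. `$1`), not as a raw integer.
$3

[04] 80 a6 → 0xa680
  top 4b → 0xa → srl [RR]
  rd@[11:9]=0x3 ⇒ $3
  rs@[8:6]=0x2 ⇒ $2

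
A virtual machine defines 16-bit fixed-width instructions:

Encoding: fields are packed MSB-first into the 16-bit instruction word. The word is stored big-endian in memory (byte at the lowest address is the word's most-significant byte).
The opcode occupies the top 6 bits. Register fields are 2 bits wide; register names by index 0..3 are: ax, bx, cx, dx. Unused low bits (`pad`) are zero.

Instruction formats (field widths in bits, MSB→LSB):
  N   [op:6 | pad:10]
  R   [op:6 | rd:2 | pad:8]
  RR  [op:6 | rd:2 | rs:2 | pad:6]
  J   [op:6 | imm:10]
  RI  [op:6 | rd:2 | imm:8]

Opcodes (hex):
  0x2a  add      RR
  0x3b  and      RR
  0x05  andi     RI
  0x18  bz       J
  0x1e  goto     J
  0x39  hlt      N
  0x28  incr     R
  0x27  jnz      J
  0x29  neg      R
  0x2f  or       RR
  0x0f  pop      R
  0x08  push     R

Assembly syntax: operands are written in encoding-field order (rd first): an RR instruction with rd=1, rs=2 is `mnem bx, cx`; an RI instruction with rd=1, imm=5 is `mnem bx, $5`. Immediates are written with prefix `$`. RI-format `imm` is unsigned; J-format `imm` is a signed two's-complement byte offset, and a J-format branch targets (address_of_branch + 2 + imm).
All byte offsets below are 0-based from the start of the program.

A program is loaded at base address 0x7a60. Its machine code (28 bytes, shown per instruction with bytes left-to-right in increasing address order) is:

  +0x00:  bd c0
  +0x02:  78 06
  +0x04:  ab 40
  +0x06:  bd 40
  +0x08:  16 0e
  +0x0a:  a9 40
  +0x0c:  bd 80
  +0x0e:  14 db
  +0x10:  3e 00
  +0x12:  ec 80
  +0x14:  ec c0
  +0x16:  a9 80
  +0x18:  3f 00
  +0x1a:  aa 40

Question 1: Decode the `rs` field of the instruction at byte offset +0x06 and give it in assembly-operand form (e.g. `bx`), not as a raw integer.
[06] bd 40 → 0xbd40
  op=0xbd40>>10=0x2f ⇒ or (RR)
  rd: (w>>8)&0x3=0x1 → bx
  rs: (w>>6)&0x3=0x1 → bx

bx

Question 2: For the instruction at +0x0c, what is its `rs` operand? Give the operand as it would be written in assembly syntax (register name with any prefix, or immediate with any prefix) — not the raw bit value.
off 0x0c: read bd 80 as big → 0xbd80
  opcode bits[15:10]=0x2f: or/RR
  rd: (w>>8)&0x3=0x1 → bx
  rs: (w>>6)&0x3=0x2 → cx

cx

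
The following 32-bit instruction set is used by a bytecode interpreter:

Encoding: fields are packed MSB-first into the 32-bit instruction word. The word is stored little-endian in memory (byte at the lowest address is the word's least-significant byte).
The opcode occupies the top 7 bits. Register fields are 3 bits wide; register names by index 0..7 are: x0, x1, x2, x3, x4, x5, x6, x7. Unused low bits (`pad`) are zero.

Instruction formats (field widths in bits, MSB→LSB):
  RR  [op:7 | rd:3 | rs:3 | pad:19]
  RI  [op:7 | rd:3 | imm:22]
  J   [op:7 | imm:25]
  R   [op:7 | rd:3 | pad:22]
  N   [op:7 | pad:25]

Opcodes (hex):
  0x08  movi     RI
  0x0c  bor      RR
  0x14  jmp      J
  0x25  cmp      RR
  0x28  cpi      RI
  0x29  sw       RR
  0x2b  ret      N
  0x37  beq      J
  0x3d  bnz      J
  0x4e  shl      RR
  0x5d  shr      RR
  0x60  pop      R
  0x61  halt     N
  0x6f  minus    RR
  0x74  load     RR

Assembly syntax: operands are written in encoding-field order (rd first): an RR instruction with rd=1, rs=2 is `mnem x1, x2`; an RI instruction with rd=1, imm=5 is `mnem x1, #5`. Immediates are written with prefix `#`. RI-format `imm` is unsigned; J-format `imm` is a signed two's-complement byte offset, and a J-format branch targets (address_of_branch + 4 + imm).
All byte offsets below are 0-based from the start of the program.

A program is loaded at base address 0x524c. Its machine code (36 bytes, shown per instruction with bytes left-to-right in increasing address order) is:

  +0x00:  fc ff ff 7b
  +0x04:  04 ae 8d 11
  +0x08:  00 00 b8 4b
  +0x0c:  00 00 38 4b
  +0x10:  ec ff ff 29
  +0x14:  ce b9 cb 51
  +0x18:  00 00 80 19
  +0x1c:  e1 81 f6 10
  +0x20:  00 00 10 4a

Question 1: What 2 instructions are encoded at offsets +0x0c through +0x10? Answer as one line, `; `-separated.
cmp x4, x7; jmp #-20

off 0x0c: read 00 00 38 4b as little → 0x4b380000
  op=0x4b380000>>25=0x25 ⇒ cmp (RR)
  [24:22] rd=4 = x4
  [21:19] rs=7 = x7
off 0x10: read ec ff ff 29 as little → 0x29ffffec
  op=0x29ffffec>>25=0x14 ⇒ jmp (J)
  [24:0] imm=33554412 (s25→-20) = #-20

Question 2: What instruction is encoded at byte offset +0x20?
cmp x0, x2

[20] 00 00 10 4a → 0x4a100000
  top 7b → 0x25 → cmp [RR]
  rd@[24:22]=0x0 ⇒ x0
  rs@[21:19]=0x2 ⇒ x2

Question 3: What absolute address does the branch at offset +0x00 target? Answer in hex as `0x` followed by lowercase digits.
0x524c

off 0x00: read fc ff ff 7b as little → 0x7bfffffc
  top 7b → 0x3d → bnz [J]
  [24:0] imm=33554428 (s25→-4) = #-4
  target = base 0x524c + off 0x00 + 4 + imm -4 = 0x524c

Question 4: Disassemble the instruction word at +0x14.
cpi x7, #768462

@+14  little-endian(ce b9 cb 51) = 0x51cbb9ce
  opcode bits[31:25]=0x28: cpi/RI
  [24:22] rd=7 = x7
  [21:0] imm=768462 = #768462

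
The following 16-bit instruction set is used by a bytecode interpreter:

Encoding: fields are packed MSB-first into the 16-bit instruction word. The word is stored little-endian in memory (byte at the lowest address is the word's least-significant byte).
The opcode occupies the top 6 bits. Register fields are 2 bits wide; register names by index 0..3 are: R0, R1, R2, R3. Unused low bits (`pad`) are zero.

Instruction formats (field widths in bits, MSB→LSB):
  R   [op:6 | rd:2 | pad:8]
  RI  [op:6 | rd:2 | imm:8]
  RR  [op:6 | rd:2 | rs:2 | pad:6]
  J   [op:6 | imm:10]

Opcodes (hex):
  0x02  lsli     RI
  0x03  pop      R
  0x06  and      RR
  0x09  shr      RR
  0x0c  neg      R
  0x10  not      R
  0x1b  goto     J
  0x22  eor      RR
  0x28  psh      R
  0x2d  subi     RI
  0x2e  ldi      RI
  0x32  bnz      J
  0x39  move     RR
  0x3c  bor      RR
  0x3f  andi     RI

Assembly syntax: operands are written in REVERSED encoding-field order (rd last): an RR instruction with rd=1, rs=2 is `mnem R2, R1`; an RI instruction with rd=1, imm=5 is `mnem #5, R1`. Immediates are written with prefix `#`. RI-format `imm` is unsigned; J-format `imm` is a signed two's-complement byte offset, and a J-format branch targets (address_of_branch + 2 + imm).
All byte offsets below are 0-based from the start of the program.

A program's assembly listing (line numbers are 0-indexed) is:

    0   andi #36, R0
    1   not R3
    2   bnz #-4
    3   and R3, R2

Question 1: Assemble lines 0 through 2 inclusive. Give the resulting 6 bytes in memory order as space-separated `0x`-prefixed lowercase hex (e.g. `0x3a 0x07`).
0. andi fields op=0x3f:6|rd=0:2|imm=36:8 → word fc24h → 24 fc
1. not fields op=0x10:6|rd=3:2|pad=0:8 → word 4300h → 00 43
2. bnz fields op=0x32:6|imm=-4:10 → word cbfch → fc cb

0x24 0xfc 0x00 0x43 0xfc 0xcb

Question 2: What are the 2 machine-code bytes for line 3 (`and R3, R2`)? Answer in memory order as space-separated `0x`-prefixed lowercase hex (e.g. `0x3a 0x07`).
0xc0 0x1a

3. and fields op=0x6:6|rd=2:2|rs=3:2|pad=0:6 → word 1ac0h → c0 1a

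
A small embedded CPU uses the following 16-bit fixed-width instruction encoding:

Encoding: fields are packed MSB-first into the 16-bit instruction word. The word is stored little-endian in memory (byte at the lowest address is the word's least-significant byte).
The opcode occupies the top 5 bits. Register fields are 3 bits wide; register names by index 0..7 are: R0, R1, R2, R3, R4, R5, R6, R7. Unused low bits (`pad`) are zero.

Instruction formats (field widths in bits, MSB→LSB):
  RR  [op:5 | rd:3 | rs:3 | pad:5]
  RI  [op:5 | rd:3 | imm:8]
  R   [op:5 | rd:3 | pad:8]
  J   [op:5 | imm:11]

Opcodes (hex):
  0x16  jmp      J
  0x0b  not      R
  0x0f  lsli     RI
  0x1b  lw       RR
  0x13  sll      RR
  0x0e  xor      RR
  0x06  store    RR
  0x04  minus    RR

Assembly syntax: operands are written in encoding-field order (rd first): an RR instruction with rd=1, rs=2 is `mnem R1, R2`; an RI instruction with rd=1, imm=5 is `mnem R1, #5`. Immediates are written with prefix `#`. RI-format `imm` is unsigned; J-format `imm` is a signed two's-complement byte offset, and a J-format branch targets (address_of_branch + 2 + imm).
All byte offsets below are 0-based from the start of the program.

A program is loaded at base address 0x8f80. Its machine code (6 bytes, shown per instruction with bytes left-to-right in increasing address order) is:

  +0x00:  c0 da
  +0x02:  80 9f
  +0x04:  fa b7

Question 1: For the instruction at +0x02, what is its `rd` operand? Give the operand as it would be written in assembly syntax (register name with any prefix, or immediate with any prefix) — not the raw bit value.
+0x02: 80 9f ⇒ word 0x9f80 (little)
  top 5b → 0x13 → sll [RR]
  [10:8] rd=7 = R7
  [7:5] rs=4 = R4

R7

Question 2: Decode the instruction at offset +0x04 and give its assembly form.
[04] fa b7 → 0xb7fa
  op=0xb7fa>>11=0x16 ⇒ jmp (J)
  imm@[10:0]=0x7fa (s11→-6) ⇒ #-6

jmp #-6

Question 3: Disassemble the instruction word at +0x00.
[00] c0 da → 0xdac0
  opcode bits[15:11]=0x1b: lw/RR
  rd: (w>>8)&0x7=0x2 → R2
  rs: (w>>5)&0x7=0x6 → R6

lw R2, R6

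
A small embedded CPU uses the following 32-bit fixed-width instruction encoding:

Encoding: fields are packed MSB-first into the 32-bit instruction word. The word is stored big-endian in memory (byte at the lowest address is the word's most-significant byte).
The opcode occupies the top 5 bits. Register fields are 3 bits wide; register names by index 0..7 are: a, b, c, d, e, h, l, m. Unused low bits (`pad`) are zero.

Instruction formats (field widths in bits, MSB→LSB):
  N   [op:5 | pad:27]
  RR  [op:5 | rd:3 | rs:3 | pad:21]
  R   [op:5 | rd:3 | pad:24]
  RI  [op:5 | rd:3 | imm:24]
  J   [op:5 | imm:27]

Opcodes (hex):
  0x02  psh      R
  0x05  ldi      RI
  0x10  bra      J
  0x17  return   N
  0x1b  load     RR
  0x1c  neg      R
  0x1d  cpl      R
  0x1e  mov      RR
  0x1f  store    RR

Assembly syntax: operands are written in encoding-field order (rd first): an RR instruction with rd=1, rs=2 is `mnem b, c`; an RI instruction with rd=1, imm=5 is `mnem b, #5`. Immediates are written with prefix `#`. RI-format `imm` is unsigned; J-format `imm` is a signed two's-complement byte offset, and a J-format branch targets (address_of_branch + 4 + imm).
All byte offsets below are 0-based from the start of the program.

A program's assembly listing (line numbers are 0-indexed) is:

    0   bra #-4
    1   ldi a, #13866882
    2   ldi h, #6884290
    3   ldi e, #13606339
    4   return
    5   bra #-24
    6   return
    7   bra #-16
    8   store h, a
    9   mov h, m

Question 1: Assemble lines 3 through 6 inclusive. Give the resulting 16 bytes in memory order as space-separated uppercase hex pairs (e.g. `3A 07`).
2C CF 9D C3 B8 00 00 00 87 FF FF E8 B8 00 00 00

line 3 (ldi): pack op=0x5:5|rd=4:3|imm=13606339:24 = 0x2ccf9dc3; big→ 2c cf 9d c3
line 4 (return): pack op=0x17:5|pad=0:27 = 0xb8000000; big→ b8 00 00 00
line 5 (bra): pack op=0x10:5|imm=-24:27 = 0x87ffffe8; big→ 87 ff ff e8
line 6 (return): pack op=0x17:5|pad=0:27 = 0xb8000000; big→ b8 00 00 00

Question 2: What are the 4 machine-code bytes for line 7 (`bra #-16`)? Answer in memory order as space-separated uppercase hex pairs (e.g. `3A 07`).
line 7 (bra): pack op=0x10:5|imm=-16:27 = 0x87fffff0; big→ 87 ff ff f0

87 FF FF F0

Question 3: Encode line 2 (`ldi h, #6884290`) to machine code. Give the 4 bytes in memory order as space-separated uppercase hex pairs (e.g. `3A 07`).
2D 69 0B C2

line 2 (ldi): pack op=0x5:5|rd=5:3|imm=6884290:24 = 0x2d690bc2; big→ 2d 69 0b c2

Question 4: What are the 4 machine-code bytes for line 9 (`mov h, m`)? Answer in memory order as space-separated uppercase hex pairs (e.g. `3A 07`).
F5 E0 00 00

line 9 (mov): pack op=0x1e:5|rd=5:3|rs=7:3|pad=0:21 = 0xf5e00000; big→ f5 e0 00 00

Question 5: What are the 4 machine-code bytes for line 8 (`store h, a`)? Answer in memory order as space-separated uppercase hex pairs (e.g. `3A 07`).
L8: store op=0x1f:5|rd=5:3|rs=0:3|pad=0:21 ⇒ 0xfd000000 ⇒ big fd 00 00 00

FD 00 00 00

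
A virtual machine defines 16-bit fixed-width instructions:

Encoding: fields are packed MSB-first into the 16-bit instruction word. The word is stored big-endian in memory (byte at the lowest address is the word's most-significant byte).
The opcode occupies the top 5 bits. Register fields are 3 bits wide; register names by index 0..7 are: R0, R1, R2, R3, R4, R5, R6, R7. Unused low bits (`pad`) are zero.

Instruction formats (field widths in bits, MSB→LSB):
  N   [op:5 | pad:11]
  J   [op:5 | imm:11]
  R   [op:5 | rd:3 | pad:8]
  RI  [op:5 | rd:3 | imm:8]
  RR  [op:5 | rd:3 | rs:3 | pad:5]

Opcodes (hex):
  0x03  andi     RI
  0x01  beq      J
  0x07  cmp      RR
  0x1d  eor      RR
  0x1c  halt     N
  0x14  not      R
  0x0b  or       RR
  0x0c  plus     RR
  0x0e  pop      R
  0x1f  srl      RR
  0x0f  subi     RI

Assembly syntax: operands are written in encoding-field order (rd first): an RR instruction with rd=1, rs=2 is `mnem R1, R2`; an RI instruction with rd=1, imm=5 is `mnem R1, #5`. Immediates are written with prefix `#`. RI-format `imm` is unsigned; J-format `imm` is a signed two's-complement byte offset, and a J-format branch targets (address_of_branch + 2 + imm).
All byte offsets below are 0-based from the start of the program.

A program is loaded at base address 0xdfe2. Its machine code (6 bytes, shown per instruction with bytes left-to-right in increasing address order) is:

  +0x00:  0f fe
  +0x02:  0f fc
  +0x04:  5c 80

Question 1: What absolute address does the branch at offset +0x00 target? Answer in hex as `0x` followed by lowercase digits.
0xdfe2

off 0x00: read 0f fe as big → 0x0ffe
  opcode bits[15:11]=0x1: beq/J
  [10:0] imm=2046 (s11→-2) = #-2
  target = base 0xdfe2 + off 0x00 + 2 + imm -2 = 0xdfe2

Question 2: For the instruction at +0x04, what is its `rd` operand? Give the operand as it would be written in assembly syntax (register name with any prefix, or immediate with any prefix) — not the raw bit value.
R4

[04] 5c 80 → 0x5c80
  top 5b → 0xb → or [RR]
  [10:8] rd=4 = R4
  [7:5] rs=4 = R4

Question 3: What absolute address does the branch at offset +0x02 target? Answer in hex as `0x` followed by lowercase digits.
0xdfe2

@+02  big-endian(0f fc) = 0x0ffc
  op=0x0ffc>>11=0x1 ⇒ beq (J)
  [10:0] imm=2044 (s11→-4) = #-4
  target = base 0xdfe2 + off 0x02 + 2 + imm -4 = 0xdfe2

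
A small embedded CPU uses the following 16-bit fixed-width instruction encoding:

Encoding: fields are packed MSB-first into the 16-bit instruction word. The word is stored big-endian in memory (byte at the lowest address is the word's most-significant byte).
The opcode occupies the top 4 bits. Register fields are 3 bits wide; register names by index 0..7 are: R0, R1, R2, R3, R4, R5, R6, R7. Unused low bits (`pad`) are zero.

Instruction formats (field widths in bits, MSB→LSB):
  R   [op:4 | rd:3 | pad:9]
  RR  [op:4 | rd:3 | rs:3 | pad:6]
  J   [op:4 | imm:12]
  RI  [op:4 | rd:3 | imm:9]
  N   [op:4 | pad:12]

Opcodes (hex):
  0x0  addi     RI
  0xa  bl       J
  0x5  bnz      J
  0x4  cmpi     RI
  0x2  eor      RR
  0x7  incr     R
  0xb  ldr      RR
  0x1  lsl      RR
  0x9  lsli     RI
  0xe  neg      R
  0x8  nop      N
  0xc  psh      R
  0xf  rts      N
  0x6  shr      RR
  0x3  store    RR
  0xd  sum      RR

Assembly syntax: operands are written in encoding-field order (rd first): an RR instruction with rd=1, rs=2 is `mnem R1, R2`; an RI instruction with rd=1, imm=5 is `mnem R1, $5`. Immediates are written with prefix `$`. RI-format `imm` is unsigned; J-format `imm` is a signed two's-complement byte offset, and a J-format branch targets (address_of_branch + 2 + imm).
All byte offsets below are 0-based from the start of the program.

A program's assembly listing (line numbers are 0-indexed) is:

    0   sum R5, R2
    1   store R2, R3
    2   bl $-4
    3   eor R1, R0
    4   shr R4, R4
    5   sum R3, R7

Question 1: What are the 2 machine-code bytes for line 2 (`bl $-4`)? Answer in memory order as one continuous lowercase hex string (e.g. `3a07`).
line 2 (bl): pack op=0xa:4|imm=-4:12 = 0xaffc; big→ af fc

affc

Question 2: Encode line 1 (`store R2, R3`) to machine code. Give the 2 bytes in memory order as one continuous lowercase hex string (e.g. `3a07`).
L1: store op=0x3:4|rd=2:3|rs=3:3|pad=0:6 ⇒ 0x34c0 ⇒ big 34 c0

34c0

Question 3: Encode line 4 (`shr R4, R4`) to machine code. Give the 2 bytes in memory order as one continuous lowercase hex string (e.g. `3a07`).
6900

line 4 (shr): pack op=0x6:4|rd=4:3|rs=4:3|pad=0:6 = 0x6900; big→ 69 00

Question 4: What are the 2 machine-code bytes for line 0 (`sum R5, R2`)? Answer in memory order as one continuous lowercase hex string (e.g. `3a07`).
da80

line 0 (sum): pack op=0xd:4|rd=5:3|rs=2:3|pad=0:6 = 0xda80; big→ da 80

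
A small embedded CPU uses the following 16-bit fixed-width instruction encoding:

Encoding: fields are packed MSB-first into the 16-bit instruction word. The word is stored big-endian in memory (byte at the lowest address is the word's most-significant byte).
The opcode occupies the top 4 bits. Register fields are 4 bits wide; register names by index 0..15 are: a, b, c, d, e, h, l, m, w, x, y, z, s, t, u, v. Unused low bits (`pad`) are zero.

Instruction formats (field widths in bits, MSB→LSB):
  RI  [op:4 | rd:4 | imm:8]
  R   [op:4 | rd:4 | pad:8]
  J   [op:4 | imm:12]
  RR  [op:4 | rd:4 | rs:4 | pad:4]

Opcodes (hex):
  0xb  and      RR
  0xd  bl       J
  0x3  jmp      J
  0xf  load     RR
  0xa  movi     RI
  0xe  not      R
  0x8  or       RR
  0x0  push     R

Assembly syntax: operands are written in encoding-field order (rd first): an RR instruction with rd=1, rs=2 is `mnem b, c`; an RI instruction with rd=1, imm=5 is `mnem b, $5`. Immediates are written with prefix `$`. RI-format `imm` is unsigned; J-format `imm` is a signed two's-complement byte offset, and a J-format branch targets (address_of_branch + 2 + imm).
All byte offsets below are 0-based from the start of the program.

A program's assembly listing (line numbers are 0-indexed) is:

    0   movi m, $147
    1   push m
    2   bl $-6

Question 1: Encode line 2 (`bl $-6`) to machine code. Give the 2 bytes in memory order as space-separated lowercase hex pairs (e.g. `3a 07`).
2. bl fields op=0xd:4|imm=-6:12 → word dffah → df fa

df fa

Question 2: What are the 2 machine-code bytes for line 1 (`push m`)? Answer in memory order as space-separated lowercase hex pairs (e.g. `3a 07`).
1. push fields op=0x0:4|rd=7:4|pad=0:8 → word 0700h → 07 00

07 00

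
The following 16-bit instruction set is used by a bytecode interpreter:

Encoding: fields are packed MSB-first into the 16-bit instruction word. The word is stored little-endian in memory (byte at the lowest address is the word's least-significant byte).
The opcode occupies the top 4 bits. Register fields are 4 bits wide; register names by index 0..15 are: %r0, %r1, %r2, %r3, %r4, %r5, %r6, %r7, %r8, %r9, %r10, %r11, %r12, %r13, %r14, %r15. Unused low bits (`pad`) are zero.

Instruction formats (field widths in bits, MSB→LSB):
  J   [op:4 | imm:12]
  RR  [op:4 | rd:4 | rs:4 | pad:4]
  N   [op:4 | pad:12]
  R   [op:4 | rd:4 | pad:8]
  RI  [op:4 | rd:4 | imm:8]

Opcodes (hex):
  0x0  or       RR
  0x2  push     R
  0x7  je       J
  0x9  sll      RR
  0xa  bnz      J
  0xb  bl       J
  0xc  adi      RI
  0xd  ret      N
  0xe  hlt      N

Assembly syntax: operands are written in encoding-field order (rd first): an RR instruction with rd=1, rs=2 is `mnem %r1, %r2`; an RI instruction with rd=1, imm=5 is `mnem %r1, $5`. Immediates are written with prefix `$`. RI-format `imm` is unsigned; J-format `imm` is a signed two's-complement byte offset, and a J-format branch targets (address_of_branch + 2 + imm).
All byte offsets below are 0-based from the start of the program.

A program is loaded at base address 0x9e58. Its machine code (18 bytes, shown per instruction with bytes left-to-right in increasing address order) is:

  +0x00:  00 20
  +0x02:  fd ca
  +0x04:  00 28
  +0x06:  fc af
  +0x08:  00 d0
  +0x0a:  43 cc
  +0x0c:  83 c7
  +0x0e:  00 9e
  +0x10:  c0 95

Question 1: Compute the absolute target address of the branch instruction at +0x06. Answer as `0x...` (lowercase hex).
@+06  little-endian(fc af) = 0xaffc
  opcode bits[15:12]=0xa: bnz/J
  [11:0] imm=4092 (s12→-4) = $-4
  target = base 0x9e58 + off 0x06 + 2 + imm -4 = 0x9e5c

0x9e5c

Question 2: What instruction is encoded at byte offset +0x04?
[04] 00 28 → 0x2800
  top 4b → 0x2 → push [R]
  [11:8] rd=8 = %r8

push %r8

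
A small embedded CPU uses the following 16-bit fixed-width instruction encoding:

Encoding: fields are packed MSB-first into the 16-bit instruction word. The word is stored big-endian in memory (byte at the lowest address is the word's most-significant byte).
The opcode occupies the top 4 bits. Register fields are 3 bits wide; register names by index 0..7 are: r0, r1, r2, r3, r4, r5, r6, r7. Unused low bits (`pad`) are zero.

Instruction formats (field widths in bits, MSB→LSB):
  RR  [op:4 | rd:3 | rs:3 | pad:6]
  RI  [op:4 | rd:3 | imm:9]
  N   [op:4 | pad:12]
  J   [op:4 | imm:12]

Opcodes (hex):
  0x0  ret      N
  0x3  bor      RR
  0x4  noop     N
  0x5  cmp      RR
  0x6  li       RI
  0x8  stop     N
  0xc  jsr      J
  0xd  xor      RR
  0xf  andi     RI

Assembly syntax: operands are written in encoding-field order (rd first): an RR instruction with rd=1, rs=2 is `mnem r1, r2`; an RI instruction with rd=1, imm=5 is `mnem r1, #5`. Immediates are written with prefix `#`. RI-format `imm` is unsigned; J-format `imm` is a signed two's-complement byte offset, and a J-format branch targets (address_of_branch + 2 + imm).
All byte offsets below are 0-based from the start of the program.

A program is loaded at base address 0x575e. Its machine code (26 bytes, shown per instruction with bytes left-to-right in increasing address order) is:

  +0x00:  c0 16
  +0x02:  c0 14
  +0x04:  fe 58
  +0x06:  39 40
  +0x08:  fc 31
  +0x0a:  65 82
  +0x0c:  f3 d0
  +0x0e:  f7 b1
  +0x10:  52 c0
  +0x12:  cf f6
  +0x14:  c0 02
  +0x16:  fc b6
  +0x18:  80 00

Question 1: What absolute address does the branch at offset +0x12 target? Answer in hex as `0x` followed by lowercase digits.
0x5768

+0x12: cf f6 ⇒ word 0xcff6 (big)
  op=0xcff6>>12=0xc ⇒ jsr (J)
  imm@[11:0]=0xff6 (s12→-10) ⇒ #-10
  target = base 0x575e + off 0x12 + 2 + imm -10 = 0x5768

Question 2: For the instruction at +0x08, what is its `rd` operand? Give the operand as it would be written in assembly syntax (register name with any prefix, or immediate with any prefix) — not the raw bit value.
+0x08: fc 31 ⇒ word 0xfc31 (big)
  top 4b → 0xf → andi [RI]
  rd@[11:9]=0x6 ⇒ r6
  imm@[8:0]=0x31 ⇒ #49

r6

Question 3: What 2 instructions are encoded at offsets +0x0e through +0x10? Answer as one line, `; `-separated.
andi r3, #433; cmp r1, r3

[0e] f7 b1 → 0xf7b1
  op=0xf7b1>>12=0xf ⇒ andi (RI)
  rd: (w>>9)&0x7=0x3 → r3
  imm: (w>>0)&0x1ff=0x1b1 → #433
[10] 52 c0 → 0x52c0
  op=0x52c0>>12=0x5 ⇒ cmp (RR)
  rd: (w>>9)&0x7=0x1 → r1
  rs: (w>>6)&0x7=0x3 → r3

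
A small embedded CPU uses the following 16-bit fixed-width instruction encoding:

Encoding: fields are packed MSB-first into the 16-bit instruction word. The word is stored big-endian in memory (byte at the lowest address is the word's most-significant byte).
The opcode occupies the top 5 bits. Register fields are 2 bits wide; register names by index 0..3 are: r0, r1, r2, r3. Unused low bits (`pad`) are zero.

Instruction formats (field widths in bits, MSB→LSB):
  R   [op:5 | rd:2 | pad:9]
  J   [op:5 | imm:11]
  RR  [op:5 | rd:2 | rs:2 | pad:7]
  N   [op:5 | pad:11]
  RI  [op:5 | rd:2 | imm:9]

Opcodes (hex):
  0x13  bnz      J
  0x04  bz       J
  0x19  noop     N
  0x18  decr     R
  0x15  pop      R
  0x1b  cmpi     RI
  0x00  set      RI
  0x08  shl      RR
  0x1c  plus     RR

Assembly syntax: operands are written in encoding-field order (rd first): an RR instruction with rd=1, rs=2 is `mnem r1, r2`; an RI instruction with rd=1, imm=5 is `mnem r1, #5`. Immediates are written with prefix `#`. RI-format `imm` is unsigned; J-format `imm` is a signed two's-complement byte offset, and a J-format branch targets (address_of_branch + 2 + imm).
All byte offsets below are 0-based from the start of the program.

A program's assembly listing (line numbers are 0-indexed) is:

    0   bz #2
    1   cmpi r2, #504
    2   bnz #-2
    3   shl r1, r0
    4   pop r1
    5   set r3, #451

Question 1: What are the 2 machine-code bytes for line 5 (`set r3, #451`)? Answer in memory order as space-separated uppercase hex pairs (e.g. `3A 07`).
L5: set op=0x0:5|rd=3:2|imm=451:9 ⇒ 0x07c3 ⇒ big 07 c3

07 C3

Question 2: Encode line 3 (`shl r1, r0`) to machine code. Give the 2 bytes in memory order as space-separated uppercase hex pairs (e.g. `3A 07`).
42 00

L3: shl op=0x8:5|rd=1:2|rs=0:2|pad=0:7 ⇒ 0x4200 ⇒ big 42 00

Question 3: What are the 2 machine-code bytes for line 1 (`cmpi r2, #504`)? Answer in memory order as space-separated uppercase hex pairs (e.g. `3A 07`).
line 1 (cmpi): pack op=0x1b:5|rd=2:2|imm=504:9 = 0xddf8; big→ dd f8

DD F8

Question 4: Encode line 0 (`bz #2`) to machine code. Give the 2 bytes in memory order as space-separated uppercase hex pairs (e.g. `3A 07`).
20 02

line 0 (bz): pack op=0x4:5|imm=2:11 = 0x2002; big→ 20 02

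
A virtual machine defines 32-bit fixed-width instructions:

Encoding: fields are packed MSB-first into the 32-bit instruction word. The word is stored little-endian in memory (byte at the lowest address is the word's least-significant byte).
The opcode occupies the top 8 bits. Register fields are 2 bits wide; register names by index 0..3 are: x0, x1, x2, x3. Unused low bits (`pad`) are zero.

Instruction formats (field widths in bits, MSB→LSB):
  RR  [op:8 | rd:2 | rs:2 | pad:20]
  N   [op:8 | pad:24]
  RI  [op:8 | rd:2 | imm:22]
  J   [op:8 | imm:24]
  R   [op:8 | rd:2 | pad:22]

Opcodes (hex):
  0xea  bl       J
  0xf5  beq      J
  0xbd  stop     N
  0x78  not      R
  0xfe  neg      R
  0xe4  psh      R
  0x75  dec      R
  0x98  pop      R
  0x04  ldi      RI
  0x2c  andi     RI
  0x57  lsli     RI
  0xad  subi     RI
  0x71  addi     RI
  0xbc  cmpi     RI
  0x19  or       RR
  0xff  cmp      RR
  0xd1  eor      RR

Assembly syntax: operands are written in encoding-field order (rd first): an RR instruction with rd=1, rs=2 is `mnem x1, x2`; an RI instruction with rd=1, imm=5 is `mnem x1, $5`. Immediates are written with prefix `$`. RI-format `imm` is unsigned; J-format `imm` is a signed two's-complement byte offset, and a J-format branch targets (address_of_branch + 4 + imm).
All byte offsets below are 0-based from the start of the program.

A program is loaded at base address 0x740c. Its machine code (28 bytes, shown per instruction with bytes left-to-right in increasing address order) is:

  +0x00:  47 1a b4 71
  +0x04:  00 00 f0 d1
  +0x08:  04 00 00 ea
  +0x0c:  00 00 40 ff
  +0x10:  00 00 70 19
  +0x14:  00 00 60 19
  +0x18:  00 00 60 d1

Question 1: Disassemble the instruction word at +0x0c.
cmp x1, x0

@+0c  little-endian(00 00 40 ff) = 0xff400000
  opcode bits[31:24]=0xff: cmp/RR
  rd@[23:22]=0x1 ⇒ x1
  rs@[21:20]=0x0 ⇒ x0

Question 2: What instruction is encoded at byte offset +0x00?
off 0x00: read 47 1a b4 71 as little → 0x71b41a47
  opcode bits[31:24]=0x71: addi/RI
  rd@[23:22]=0x2 ⇒ x2
  imm@[21:0]=0x341a47 ⇒ $3414599

addi x2, $3414599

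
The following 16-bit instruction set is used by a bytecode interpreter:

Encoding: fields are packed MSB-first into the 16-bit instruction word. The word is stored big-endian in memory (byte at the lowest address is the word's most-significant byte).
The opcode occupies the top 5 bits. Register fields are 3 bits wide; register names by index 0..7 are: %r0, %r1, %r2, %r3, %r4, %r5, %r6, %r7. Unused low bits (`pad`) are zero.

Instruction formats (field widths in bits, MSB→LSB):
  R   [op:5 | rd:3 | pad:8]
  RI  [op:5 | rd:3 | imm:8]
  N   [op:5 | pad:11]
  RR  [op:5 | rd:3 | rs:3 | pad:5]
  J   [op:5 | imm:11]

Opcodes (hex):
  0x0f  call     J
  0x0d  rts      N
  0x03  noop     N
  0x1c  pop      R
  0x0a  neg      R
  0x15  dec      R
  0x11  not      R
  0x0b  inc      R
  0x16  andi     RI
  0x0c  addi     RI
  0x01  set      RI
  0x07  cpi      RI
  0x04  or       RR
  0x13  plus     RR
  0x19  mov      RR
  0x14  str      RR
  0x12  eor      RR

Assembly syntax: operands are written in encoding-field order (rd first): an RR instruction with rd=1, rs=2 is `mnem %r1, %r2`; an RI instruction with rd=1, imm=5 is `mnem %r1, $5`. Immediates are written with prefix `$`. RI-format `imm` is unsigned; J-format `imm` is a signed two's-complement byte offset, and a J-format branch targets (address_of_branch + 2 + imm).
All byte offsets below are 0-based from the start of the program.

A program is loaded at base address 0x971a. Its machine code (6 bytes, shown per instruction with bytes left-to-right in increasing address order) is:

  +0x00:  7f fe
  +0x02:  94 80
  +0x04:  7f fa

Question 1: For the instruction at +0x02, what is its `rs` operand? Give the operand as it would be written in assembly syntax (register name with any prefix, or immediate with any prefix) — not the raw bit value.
off 0x02: read 94 80 as big → 0x9480
  opcode bits[15:11]=0x12: eor/RR
  [10:8] rd=4 = %r4
  [7:5] rs=4 = %r4

%r4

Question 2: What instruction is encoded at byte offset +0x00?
@+00  big-endian(7f fe) = 0x7ffe
  top 5b → 0xf → call [J]
  imm@[10:0]=0x7fe (s11→-2) ⇒ $-2

call $-2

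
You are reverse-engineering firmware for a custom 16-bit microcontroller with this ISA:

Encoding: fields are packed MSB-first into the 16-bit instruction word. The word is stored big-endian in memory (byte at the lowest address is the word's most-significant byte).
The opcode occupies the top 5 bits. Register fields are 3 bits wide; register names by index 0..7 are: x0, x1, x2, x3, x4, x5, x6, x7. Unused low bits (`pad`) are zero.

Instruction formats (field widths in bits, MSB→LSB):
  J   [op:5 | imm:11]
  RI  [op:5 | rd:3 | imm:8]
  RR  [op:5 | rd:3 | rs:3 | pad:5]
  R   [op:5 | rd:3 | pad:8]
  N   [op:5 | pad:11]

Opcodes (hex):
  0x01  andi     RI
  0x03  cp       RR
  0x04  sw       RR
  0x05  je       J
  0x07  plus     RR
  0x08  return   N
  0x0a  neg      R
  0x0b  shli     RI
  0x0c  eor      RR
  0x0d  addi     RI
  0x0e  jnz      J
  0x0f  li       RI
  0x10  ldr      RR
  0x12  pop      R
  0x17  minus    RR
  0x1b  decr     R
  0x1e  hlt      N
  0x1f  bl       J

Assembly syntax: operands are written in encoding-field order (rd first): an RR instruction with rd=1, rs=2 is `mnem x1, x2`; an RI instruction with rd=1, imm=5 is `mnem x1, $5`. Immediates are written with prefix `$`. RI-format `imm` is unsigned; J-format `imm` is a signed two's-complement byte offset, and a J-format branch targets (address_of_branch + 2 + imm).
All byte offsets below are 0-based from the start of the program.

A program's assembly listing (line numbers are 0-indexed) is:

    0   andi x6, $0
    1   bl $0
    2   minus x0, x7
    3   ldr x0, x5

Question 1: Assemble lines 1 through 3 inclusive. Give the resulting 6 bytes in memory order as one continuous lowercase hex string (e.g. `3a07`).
line 1 (bl): pack op=0x1f:5|imm=0:11 = 0xf800; big→ f8 00
line 2 (minus): pack op=0x17:5|rd=0:3|rs=7:3|pad=0:5 = 0xb8e0; big→ b8 e0
line 3 (ldr): pack op=0x10:5|rd=0:3|rs=5:3|pad=0:5 = 0x80a0; big→ 80 a0

f800b8e080a0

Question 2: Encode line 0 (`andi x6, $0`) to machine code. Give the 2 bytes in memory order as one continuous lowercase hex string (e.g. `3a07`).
L0: andi op=0x1:5|rd=6:3|imm=0:8 ⇒ 0x0e00 ⇒ big 0e 00

0e00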